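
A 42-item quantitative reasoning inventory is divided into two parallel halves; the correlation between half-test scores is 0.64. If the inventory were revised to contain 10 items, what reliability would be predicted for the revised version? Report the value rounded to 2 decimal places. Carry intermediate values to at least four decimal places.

First correct the split-half correlation to full-test reliability: r_full = 2 × 0.64 / (1 + 0.64) ≈ 0.7805
Then adjust to 10 items: n = 10/42 = 0.2381
r_new = n·r_full / (1 + (n − 1)·r_full) = 0.1858 / 0.4053 ≈ 0.4584

0.46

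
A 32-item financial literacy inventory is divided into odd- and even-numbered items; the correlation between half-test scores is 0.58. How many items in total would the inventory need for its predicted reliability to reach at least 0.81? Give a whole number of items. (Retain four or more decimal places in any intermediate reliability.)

50

Corrected full-test reliability: r_full = 2 × 0.58 / (1 + 0.58) ≈ 0.7342
Solve Spearman-Brown for n: n = 0.81(1 − 0.7342) / [0.7342(1 − 0.81)] = 1.5434
Required items = 1.5434 × 32 = 49.39, so 50 items.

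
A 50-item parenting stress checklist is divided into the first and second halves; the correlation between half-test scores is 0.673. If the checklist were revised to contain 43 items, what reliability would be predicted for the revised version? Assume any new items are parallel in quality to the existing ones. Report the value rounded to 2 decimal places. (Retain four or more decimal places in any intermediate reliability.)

0.78

Full-test reliability from the split-half r: r_full = 2(0.673)/(1 + 0.673) = 0.8045
Length factor from 50 to 43 items: n = 43/50 = 0.8600
r_new = n·r_full / (1 + (n − 1)·r_full) = 0.6919 / 0.8874 ≈ 0.7797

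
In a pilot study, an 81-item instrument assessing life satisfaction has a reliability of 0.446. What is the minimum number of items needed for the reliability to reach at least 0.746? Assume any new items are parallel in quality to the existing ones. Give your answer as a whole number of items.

Invert Spearman-Brown to solve for n:
n = r_target (1 − r_old) / [ r_old (1 − r_target) ]
n = [0.746 × 0.554] / [0.446 × 0.254]
n = 0.413284 / 0.113284 ≈ 3.6482
So the test needs 3.6482 × 81 ≈ 295.50 items; rounding up, 296.

296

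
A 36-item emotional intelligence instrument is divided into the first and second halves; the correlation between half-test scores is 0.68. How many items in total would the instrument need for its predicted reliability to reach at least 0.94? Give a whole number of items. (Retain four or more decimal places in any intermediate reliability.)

133

Corrected full-test reliability: r_full = 2 × 0.68 / (1 + 0.68) ≈ 0.8095
Solve Spearman-Brown for n: n = 0.94(1 − 0.8095) / [0.8095(1 − 0.94)] = 3.6868
Items = 3.6868 × 36 ≈ 132.72 → 133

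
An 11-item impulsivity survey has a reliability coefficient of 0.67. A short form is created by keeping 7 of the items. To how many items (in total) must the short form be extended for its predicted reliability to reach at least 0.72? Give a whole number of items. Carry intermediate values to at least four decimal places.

14

Short-form reliability: n = 7/11 = 0.6364; r_7 = n·r/(1+(n−1)r) ≈ 0.5637
Then solve for n' with r_old = 0.5637, r_target = 0.72: n' = 0.72(1 − 0.5637)/[0.5637(1 − 0.72)] = 1.9903
Total items = 1.9903 × 7 = 13.93, rounded up to 14.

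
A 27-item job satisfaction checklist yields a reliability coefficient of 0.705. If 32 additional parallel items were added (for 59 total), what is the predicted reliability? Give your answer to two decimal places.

0.84

The new length is 59/27 = 2.1852 times the old.
r_new = (2.1852 × 0.705) / (1 + (2.1852 − 1) × 0.705)
     = 1.5406 / 1.8356 = 0.8393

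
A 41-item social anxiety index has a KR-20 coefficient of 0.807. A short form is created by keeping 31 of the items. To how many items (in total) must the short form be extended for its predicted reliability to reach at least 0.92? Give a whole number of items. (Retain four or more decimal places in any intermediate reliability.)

Short-form reliability: n = 31/41 = 0.7561; r_31 = n·r/(1+(n−1)r) ≈ 0.7597
Length factor from the short form to reach 0.92: n' = 0.92(1 − 0.7597) / [0.7597(1 − 0.92)] ≈ 3.6376
Items = 3.6376 × 31 ≈ 112.77 → 113

113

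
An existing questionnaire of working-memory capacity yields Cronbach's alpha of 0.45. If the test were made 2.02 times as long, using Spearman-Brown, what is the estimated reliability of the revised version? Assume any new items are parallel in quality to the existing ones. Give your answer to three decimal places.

0.623

r_new = (2.02 × 0.45) / (1 + (2.02 − 1) × 0.45)
r_new = 0.9090 / 1.4590 ≈ 0.6230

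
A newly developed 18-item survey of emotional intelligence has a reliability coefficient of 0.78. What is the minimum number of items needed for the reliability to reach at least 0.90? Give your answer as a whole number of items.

46

Invert Spearman-Brown to solve for n:
n = r_target (1 − r_old) / [ r_old (1 − r_target) ]
n = 0.90 × (1 − 0.78) / [ 0.78 × (1 − 0.90) ]
n = 0.1980 / 0.0780 ≈ 2.5385
So the test needs 2.5385 × 18 ≈ 45.69 items; rounding up, 46.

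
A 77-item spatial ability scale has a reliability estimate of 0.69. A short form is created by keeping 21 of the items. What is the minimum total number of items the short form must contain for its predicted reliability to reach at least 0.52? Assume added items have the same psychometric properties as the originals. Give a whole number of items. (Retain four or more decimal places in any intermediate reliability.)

Short-form reliability: n = 21/77 = 0.2727; r_21 = n·r/(1+(n−1)r) ≈ 0.3777
Length factor from the short form to reach 0.52: n' = 0.52(1 − 0.3777) / [0.3777(1 − 0.52)] ≈ 1.7849
Total items = 1.7849 × 21 = 37.48, rounded up to 38.

38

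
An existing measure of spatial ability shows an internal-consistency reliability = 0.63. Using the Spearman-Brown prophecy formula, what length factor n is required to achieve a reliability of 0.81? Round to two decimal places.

2.50

n = 0.81(1 − 0.63) / [0.63(1 − 0.81)]
n = 0.2997 / 0.1197 ≈ 2.5038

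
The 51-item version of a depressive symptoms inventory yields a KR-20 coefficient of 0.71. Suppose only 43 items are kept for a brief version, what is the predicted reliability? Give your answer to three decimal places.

Length ratio n = 43/51 = 0.8431
Spearman-Brown: r_new = n·r / (1 + (n − 1)·r)
r_new = (0.8431 × 0.71) / (1 + (0.8431 − 1) × 0.71)
     = 0.5986 / 0.8886 = 0.6736

0.674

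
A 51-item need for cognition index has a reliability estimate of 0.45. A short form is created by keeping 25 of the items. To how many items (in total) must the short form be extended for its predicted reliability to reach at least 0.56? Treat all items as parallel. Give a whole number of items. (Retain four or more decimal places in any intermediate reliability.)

80

Short-form reliability: n = 25/51 = 0.4902; r_25 = n·r/(1+(n−1)r) ≈ 0.2863
Then solve for n' with r_old = 0.2863, r_target = 0.56: n' = 0.56(1 − 0.2863)/[0.2863(1 − 0.56)] = 3.1727
Items = 3.1727 × 25 ≈ 79.32 → 80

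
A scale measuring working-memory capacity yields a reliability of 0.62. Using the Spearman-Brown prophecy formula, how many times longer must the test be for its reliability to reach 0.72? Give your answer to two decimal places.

1.58

Spearman-Brown solved for the length factor n:
n = r*(1 − r) / [ r (1 − r*) ]
n = [0.72 × 0.38] / [0.62 × 0.28]
n = 0.2736 / 0.1736 ≈ 1.5760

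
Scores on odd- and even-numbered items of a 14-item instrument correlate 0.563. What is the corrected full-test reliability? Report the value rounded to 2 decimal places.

r_full = 2r_hh / (1 + r_hh) = 2 × 0.563 / (1 + 0.563)
r_full = 1.1260 / 1.5630 ≈ 0.7204

0.72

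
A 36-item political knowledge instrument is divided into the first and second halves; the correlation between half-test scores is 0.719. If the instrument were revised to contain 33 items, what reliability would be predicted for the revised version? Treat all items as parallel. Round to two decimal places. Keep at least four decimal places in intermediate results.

Full-test reliability from the split-half r: r_full = 2(0.719)/(1 + 0.719) = 0.8365
Length factor from 36 to 33 items: n = 33/36 = 0.9167
r_new = n·r_full / (1 + (n − 1)·r_full) = 0.7668 / 0.9303 ≈ 0.8243

0.82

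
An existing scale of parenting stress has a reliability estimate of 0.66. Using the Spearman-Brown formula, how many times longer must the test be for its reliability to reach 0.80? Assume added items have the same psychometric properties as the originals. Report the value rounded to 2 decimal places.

2.06

n = 0.80 × (1 − 0.66) / [ 0.66 × (1 − 0.80) ]
n = 0.2720 / 0.1320 ≈ 2.0606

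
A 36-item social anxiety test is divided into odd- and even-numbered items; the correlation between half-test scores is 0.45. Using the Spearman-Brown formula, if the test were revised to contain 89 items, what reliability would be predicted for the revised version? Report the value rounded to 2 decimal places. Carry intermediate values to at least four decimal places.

Full-test reliability from the split-half r: r_full = 2(0.45)/(1 + 0.45) = 0.6207
Length factor from 36 to 89 items: n = 89/36 = 2.4722
r_new = n·r_full / (1 + (n − 1)·r_full) = 1.5345 / 1.9138 ≈ 0.8018

0.80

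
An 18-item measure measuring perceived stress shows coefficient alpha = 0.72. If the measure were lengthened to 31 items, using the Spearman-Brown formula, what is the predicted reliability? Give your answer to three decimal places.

0.816

Length ratio n = 31/18 = 1.7222
Apply the Spearman-Brown prophecy formula, r' = nr / [1 + (n − 1)r]:
r_new = (1.7222 × 0.72) / (1 + (1.7222 − 1) × 0.72)
     = 1.2400 / 1.5200 = 0.8158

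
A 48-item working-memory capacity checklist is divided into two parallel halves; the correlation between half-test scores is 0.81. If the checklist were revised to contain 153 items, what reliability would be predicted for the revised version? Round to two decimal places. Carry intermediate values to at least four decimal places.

0.96

Full-test reliability from the split-half r: r_full = 2(0.81)/(1 + 0.81) = 0.8950
Length factor from 48 to 153 items: n = 153/48 = 3.1875
r_new = n·r_full / (1 + (n − 1)·r_full) = 2.8528 / 2.9578 ≈ 0.9645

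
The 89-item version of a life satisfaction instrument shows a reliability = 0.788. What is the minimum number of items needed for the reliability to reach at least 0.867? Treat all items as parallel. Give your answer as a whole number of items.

Rearranging the Spearman-Brown formula for n,
n = r*(1 − r) / [ r (1 − r*) ]
n = [0.867 × 0.212] / [0.788 × 0.133]
n = 0.183804 / 0.104804 ≈ 1.7538
So the test needs 1.7538 × 89 ≈ 156.09 items; rounding up, 157.

157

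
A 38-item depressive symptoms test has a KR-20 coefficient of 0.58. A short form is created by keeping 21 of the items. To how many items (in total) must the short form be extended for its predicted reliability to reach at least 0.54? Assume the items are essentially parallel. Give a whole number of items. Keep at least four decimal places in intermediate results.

First, r for the 21-item form: n = 21/38 = 0.5526, so r_21 = 0.5526·0.58/(1 + (0.5526 − 1)·0.58) = 0.4328
Length factor from the short form to reach 0.54: n' = 0.54(1 − 0.4328) / [0.4328(1 − 0.54)] ≈ 1.5385
Total items = 1.5385 × 21 = 32.31, rounded up to 33.

33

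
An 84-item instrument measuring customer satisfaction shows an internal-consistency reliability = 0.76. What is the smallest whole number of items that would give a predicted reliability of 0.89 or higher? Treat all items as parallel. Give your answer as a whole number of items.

215

Spearman-Brown solved for the length factor n:
n = r_target (1 − r_old) / [ r_old (1 − r_target) ]
n = 0.89(1 − 0.76) / [0.76(1 − 0.89)]
  = 0.2136 / 0.0836 = 2.5550
Items needed = n × 84 = 2.5550 × 84 ≈ 214.62 → round up to 215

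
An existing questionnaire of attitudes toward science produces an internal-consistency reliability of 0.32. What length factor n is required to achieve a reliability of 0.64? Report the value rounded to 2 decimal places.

3.78

Rearranging the Spearman-Brown formula for n,
n = r_target (1 − r_old) / [ r_old (1 − r_target) ]
n = 0.64(1 − 0.32) / [0.32(1 − 0.64)]
  = 0.4352 / 0.1152 = 3.7778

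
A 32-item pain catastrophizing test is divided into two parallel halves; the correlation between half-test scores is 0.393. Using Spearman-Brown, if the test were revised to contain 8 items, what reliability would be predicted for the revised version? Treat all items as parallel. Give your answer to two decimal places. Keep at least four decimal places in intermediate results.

0.24

Full-test reliability from the split-half r: r_full = 2(0.393)/(1 + 0.393) = 0.5642
Then adjust to 8 items: n = 8/32 = 0.2500
r_new = n·r_full / (1 + (n − 1)·r_full) = 0.1411 / 0.5768 ≈ 0.2446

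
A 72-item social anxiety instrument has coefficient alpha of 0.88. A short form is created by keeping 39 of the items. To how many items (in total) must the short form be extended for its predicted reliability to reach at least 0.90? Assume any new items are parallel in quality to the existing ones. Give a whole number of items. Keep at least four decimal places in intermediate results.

Short-form reliability: n = 39/72 = 0.5417; r_39 = n·r/(1+(n−1)r) ≈ 0.7989
Length factor from the short form to reach 0.90: n' = 0.90(1 − 0.7989) / [0.7989(1 − 0.90)] ≈ 2.2655
Items = 2.2655 × 39 ≈ 88.35 → 89

89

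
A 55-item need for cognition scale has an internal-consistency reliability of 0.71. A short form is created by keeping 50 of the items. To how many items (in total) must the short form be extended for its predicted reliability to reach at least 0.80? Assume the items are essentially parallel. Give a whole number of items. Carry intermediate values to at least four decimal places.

90

Short-form reliability: n = 50/55 = 0.9091; r_50 = n·r/(1+(n−1)r) ≈ 0.6900
Length factor from the short form to reach 0.80: n' = 0.80(1 − 0.6900) / [0.6900(1 − 0.80)] ≈ 1.7971
Total items = 1.7971 × 50 = 89.85, rounded up to 90.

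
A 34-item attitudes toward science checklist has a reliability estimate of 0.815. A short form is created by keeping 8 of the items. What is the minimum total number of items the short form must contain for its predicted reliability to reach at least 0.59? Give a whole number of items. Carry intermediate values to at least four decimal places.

First, r for the 8-item form: n = 8/34 = 0.2353, so r_8 = 0.2353·0.815/(1 + (0.2353 − 1)·0.815) = 0.5090
Then solve for n' with r_old = 0.5090, r_target = 0.59: n' = 0.59(1 − 0.5090)/[0.5090(1 − 0.59)] = 1.3881
Items = 1.3881 × 8 ≈ 11.10 → 12

12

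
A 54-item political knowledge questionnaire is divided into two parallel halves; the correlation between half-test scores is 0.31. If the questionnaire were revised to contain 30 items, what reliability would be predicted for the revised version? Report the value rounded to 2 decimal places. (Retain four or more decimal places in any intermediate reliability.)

Full-test reliability from the split-half r: r_full = 2(0.31)/(1 + 0.31) = 0.4733
Then adjust to 30 items: n = 30/54 = 0.5556
r_new = n·r_full / (1 + (n − 1)·r_full) = 0.2630 / 0.7897 ≈ 0.3330

0.33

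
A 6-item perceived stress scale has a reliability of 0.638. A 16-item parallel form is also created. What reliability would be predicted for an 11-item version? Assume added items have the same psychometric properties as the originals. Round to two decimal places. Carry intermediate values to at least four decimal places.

Only the ratio of lengths matters: n = 11/6 = 1.8333
r_{11} = n·r / (1 + (n − 1)·r) = 1.1696 / 1.5316 ≈ 0.7636

0.76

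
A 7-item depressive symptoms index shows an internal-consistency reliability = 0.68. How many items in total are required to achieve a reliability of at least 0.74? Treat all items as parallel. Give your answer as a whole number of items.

n = 0.74(1 − 0.68) / [0.68(1 − 0.74)]
n = 0.2368 / 0.1768 ≈ 1.3394
1.3394 × 7 = 9.38 → 10 items

10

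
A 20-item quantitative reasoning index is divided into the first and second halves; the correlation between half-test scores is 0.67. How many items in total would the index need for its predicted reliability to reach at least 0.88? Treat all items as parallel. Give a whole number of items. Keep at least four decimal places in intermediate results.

Corrected full-test reliability: r_full = 2 × 0.67 / (1 + 0.67) ≈ 0.8024
n = r_tgt(1 − r_full) / [r_full(1 − r_tgt)] = 0.88 × 0.1976 / (0.8024 × 0.12) ≈ 1.8059
Items = 1.8059 × 20 ≈ 36.12 → 37

37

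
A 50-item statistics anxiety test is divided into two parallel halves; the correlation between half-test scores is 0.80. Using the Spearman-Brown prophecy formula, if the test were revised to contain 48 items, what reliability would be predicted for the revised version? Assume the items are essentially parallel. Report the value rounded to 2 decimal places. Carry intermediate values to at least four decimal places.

Full-test reliability from the split-half r: r_full = 2(0.80)/(1 + 0.80) = 0.8889
Length factor from 50 to 48 items: n = 48/50 = 0.9600
r_new = n·r_full / (1 + (n − 1)·r_full) = 0.8533 / 0.9644 ≈ 0.8848

0.88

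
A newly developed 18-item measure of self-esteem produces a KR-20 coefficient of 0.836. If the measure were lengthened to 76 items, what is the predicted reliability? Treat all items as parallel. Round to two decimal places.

0.96

The new length is 76/18 = 4.2222 times the old.
Apply the Spearman-Brown prophecy formula, r' = nr / [1 + (n − 1)r]:
r_new = (4.2222 × 0.836) / (1 + (4.2222 − 1) × 0.836)
     = 3.5298 / 3.6938 = 0.9556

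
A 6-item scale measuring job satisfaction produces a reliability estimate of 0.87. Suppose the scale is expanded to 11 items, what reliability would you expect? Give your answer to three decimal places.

n = 11/6 = 1.8333
Apply the Spearman-Brown prophecy formula, r' = nr / [1 + (n − 1)r]:
r_new = (1.8333 × 0.87) / (1 + (1.8333 − 1) × 0.87)
r_new = 1.5950 / 1.7250 ≈ 0.9246

0.925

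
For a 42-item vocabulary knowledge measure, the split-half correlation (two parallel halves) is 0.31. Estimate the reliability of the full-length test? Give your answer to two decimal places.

Each half is half the length of the full test, so the full test is n = 2 times a half.
r_full = 2(0.31) / (1 + 0.31)
       = 0.6200 / 1.3100 = 0.4733

0.47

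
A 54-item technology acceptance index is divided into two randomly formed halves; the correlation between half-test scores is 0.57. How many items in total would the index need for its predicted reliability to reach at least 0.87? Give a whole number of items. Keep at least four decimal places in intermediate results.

r_full = 2(0.57)/(1 + 0.57) = 0.7261
Solve Spearman-Brown for n: n = 0.87(1 − 0.7261) / [0.7261(1 − 0.87)] = 2.5245
Required items = 2.5245 × 54 = 136.32, so 137 items.

137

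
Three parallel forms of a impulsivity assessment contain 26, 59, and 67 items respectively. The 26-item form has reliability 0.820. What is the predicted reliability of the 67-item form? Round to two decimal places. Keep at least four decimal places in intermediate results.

Only the ratio of lengths matters: n = 67/26 = 2.5769
r_{67} = n·r / (1 + (n − 1)·r) = 2.1131 / 2.2931 ≈ 0.9215

0.92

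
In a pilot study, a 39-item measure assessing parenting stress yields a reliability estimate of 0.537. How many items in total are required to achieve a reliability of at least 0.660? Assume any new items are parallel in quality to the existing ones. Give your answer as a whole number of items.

Rearranging the Spearman-Brown formula for n,
n = r*(1 − r) / [ r (1 − r*) ]
n = 0.660 × (1 − 0.537) / [ 0.537 × (1 − 0.660) ]
n = 0.305580 / 0.182580 ≈ 1.6737
1.6737 × 39 = 65.27 → 66 items

66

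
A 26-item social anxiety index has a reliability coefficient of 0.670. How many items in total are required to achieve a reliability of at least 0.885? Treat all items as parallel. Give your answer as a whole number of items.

Rearranging the Spearman-Brown formula for n,
n = r*(1 − r) / [ r (1 − r*) ]
n = 0.885 × (1 − 0.670) / [ 0.670 × (1 − 0.885) ]
  = 0.292050 / 0.077050 = 3.7904
Items needed = n × 26 = 3.7904 × 26 ≈ 98.55 → round up to 99

99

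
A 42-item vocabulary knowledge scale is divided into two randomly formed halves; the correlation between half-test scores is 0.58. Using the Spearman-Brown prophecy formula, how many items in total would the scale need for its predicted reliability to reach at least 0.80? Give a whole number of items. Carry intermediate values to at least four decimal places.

r_full = 2(0.58)/(1 + 0.58) = 0.7342
n = r_tgt(1 − r_full) / [r_full(1 − r_tgt)] = 0.80 × 0.2658 / (0.7342 × 0.20) ≈ 1.4481
Required items = 1.4481 × 42 = 60.82, so 61 items.

61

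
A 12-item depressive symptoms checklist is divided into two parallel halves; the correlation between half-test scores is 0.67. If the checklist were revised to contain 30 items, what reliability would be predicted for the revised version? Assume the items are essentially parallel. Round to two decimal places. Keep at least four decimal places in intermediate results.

Spearman-Brown correction (n = 2): r_full = 2·0.67/(1 + 0.67) = 0.8024
Length factor from 12 to 30 items: n = 30/12 = 2.5000
r_new = n·r_full / (1 + (n − 1)·r_full) = 2.0060 / 2.2036 ≈ 0.9103

0.91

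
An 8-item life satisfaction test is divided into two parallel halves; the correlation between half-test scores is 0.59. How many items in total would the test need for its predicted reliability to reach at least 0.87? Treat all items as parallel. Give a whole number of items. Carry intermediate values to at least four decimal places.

r_full = 2(0.59)/(1 + 0.59) = 0.7421
Solve Spearman-Brown for n: n = 0.87(1 − 0.7421) / [0.7421(1 − 0.87)] = 2.3258
Items = 2.3258 × 8 ≈ 18.61 → 19

19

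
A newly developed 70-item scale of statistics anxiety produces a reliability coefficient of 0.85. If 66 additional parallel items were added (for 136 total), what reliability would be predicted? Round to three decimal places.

0.917

Length ratio n = 136/70 = 1.9429
Apply the Spearman-Brown prophecy formula, r' = nr / [1 + (n − 1)r]:
r_new = 1.9429·0.85 / [1 + (1.9429 − 1)·0.85]
r_new = 1.6515 / 1.8015 ≈ 0.9167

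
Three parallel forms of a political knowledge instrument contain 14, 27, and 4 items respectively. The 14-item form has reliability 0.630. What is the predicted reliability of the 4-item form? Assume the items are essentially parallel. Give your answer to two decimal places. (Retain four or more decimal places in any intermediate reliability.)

0.33

Only the ratio of lengths matters: n = 4/14 = 0.2857
r_{4} = n·r / (1 + (n − 1)·r) = 0.1800 / 0.5500 ≈ 0.3273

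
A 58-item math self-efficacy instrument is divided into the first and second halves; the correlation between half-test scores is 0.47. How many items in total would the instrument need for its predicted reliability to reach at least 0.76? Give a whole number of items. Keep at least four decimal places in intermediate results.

r_full = 2(0.47)/(1 + 0.47) = 0.6395
n = r_tgt(1 − r_full) / [r_full(1 − r_tgt)] = 0.76 × 0.3605 / (0.6395 × 0.24) ≈ 1.7851
Items = 1.7851 × 58 ≈ 103.54 → 104

104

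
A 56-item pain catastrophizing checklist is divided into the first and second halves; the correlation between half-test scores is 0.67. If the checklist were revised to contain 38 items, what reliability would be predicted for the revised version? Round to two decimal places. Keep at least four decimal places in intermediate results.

Full-test reliability from the split-half r: r_full = 2(0.67)/(1 + 0.67) = 0.8024
Length factor from 56 to 38 items: n = 38/56 = 0.6786
r_new = n·r_full / (1 + (n − 1)·r_full) = 0.5445 / 0.7421 ≈ 0.7337

0.73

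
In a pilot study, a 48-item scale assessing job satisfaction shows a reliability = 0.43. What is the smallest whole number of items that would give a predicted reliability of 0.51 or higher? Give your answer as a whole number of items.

67

Invert Spearman-Brown to solve for n:
n = r*(1 − r) / [ r (1 − r*) ]
n = 0.51 × (1 − 0.43) / [ 0.43 × (1 − 0.51) ]
  = 0.2907 / 0.2107 = 1.3797
1.3797 × 48 = 66.23 → 67 items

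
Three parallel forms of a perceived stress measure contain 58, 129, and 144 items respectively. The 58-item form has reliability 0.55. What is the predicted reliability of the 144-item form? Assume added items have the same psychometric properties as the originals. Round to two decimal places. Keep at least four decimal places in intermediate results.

0.75

The 129-item form is not needed; work directly from the 58-item form with n = 144/58 = 2.4828.
r_{144} = n·r / (1 + (n − 1)·r) = 1.3655 / 1.8155 ≈ 0.7521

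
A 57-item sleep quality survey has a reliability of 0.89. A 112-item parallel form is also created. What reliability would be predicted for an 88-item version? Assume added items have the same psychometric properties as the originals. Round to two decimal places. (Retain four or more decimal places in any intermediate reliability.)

Only the ratio of lengths matters: n = 88/57 = 1.5439
r_{88} = n·r / (1 + (n − 1)·r) = 1.3741 / 1.4841 ≈ 0.9259

0.93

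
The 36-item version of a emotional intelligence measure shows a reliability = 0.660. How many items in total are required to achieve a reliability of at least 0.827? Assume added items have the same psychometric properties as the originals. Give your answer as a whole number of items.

Rearranging the Spearman-Brown formula for n,
n = r*(1 − r) / [ r (1 − r*) ]
n = 0.827 × (1 − 0.660) / [ 0.660 × (1 − 0.827) ]
  = 0.281180 / 0.114180 = 2.4626
So the test needs 2.4626 × 36 ≈ 88.65 items; rounding up, 89.

89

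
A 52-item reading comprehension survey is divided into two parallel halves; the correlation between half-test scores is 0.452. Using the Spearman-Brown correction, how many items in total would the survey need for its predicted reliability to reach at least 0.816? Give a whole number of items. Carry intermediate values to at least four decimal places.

r_full = 2(0.452)/(1 + 0.452) = 0.6226
n = r_tgt(1 − r_full) / [r_full(1 − r_tgt)] = 0.816 × 0.3774 / (0.6226 × 0.184) ≈ 2.6882
Items = 2.6882 × 52 ≈ 139.79 → 140

140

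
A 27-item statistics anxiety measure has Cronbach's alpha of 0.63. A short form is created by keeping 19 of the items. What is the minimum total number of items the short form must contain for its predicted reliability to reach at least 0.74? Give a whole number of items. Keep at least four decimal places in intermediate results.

46

Short-form reliability: n = 19/27 = 0.7037; r_19 = n·r/(1+(n−1)r) ≈ 0.5451
Length factor from the short form to reach 0.74: n' = 0.74(1 − 0.5451) / [0.5451(1 − 0.74)] ≈ 2.3752
Items = 2.3752 × 19 ≈ 45.13 → 46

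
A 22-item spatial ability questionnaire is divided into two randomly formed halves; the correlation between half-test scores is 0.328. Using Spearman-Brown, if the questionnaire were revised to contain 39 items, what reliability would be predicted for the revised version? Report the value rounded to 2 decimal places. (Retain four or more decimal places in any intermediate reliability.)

0.63

First correct the split-half correlation to full-test reliability: r_full = 2 × 0.328 / (1 + 0.328) ≈ 0.4940
Length factor from 22 to 39 items: n = 39/22 = 1.7727
r_new = n·r_full / (1 + (n − 1)·r_full) = 0.8757 / 1.3817 ≈ 0.6338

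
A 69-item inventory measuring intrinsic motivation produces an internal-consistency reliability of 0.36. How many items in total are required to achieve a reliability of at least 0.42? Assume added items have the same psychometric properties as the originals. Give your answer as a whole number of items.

n = 0.42 × (1 − 0.36) / [ 0.36 × (1 − 0.42) ]
n = 0.2688 / 0.2088 ≈ 1.2874
Items needed = n × 69 = 1.2874 × 69 ≈ 88.83 → round up to 89

89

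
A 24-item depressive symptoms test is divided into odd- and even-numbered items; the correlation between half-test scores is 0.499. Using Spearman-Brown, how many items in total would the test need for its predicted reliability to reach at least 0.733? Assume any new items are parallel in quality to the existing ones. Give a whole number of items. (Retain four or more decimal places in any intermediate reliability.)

34

Corrected full-test reliability: r_full = 2 × 0.499 / (1 + 0.499) ≈ 0.6658
n = r_tgt(1 − r_full) / [r_full(1 − r_tgt)] = 0.733 × 0.3342 / (0.6658 × 0.267) ≈ 1.3780
Items = 1.3780 × 24 ≈ 33.07 → 34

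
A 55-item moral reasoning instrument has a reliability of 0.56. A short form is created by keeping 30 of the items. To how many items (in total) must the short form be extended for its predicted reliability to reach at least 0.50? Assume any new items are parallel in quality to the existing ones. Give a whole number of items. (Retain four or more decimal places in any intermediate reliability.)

44

First, r for the 30-item form: n = 30/55 = 0.5455, so r_30 = 0.5455·0.56/(1 + (0.5455 − 1)·0.56) = 0.4098
Then solve for n' with r_old = 0.4098, r_target = 0.50: n' = 0.50(1 − 0.4098)/[0.4098(1 − 0.50)] = 1.4402
Items = 1.4402 × 30 ≈ 43.21 → 44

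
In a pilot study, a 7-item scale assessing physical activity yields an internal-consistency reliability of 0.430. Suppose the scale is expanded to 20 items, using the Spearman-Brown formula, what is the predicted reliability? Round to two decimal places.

0.68

n = 20/7 = 2.8571
r_new = 2.8571·0.430 / [1 + (2.8571 − 1)·0.430]
r_new = 1.2286 / 1.7986 ≈ 0.6831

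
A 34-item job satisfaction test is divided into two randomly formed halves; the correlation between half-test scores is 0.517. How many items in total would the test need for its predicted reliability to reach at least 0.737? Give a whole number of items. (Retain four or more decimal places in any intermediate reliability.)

45

r_full = 2(0.517)/(1 + 0.517) = 0.6816
Solve Spearman-Brown for n: n = 0.737(1 − 0.6816) / [0.6816(1 − 0.737)] = 1.3090
Required items = 1.3090 × 34 = 44.51, so 45 items.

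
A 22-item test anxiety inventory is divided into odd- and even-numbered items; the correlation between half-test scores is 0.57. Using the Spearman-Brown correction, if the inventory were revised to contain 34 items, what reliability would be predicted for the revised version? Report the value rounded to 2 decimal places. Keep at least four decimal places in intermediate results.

First correct the split-half correlation to full-test reliability: r_full = 2 × 0.57 / (1 + 0.57) ≈ 0.7261
Then adjust to 34 items: n = 34/22 = 1.5455
r_new = n·r_full / (1 + (n − 1)·r_full) = 1.1222 / 1.3961 ≈ 0.8038

0.80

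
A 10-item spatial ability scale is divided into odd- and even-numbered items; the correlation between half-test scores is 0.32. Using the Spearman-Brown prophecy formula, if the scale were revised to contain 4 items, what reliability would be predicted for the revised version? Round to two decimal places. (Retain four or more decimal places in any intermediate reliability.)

0.27

First correct the split-half correlation to full-test reliability: r_full = 2 × 0.32 / (1 + 0.32) ≈ 0.4848
Length factor from 10 to 4 items: n = 4/10 = 0.4000
r_new = n·r_full / (1 + (n − 1)·r_full) = 0.1939 / 0.7091 ≈ 0.2734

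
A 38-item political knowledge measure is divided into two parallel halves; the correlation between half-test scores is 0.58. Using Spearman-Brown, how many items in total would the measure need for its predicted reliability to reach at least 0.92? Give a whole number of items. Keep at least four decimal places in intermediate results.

r_full = 2(0.58)/(1 + 0.58) = 0.7342
n = r_tgt(1 − r_full) / [r_full(1 − r_tgt)] = 0.92 × 0.2658 / (0.7342 × 0.08) ≈ 4.1633
Items = 4.1633 × 38 ≈ 158.21 → 159

159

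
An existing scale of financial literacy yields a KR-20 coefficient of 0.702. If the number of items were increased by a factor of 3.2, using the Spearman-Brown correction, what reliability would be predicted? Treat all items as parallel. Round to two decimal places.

0.88

Apply the Spearman-Brown prophecy formula, r' = nr / [1 + (n − 1)r]:
r_new = 3.2·0.702 / [1 + (3.2 − 1)·0.702]
     = 2.2464 / 2.5444 = 0.8829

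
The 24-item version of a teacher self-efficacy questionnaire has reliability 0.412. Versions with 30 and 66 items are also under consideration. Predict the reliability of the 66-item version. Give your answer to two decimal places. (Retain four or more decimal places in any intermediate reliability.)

Only the ratio of lengths matters: n = 66/24 = 2.7500
r_{66} = n·r / (1 + (n − 1)·r) = 1.1330 / 1.7210 ≈ 0.6583

0.66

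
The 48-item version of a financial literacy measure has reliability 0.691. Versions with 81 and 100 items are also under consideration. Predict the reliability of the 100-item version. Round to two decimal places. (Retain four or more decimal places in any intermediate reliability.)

0.82

The 81-item form is not needed; work directly from the 48-item form with n = 100/48 = 2.0833.
r_{100} = n·r / (1 + (n − 1)·r) = 1.4396 / 1.7486 ≈ 0.8233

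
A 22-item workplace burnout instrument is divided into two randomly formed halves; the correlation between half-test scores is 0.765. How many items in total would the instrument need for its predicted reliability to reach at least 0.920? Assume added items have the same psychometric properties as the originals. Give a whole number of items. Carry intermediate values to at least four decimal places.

39

r_full = 2(0.765)/(1 + 0.765) = 0.8669
n = r_tgt(1 − r_full) / [r_full(1 − r_tgt)] = 0.920 × 0.1331 / (0.8669 × 0.080) ≈ 1.7657
Required items = 1.7657 × 22 = 38.85, so 39 items.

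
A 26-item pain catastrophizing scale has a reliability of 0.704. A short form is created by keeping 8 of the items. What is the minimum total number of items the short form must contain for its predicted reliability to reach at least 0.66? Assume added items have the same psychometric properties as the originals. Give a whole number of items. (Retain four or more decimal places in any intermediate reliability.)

Short-form reliability: n = 8/26 = 0.3077; r_8 = n·r/(1+(n−1)r) ≈ 0.4226
Length factor from the short form to reach 0.66: n' = 0.66(1 − 0.4226) / [0.4226(1 − 0.66)] ≈ 2.6522
Total items = 2.6522 × 8 = 21.22, rounded up to 22.

22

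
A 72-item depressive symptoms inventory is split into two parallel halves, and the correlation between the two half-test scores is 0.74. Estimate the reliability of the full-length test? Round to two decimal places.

0.85

The full test is twice the length of either half (n = 2).
r_full = 2(0.74) / (1 + 0.74)
       = 1.4800 / 1.7400 = 0.8506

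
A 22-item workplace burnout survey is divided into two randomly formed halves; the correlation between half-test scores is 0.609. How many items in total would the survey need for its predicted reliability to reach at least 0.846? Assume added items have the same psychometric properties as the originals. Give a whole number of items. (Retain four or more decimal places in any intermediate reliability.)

39

r_full = 2(0.609)/(1 + 0.609) = 0.7570
n = r_tgt(1 − r_full) / [r_full(1 − r_tgt)] = 0.846 × 0.2430 / (0.7570 × 0.154) ≈ 1.7634
Required items = 1.7634 × 22 = 38.79, so 39 items.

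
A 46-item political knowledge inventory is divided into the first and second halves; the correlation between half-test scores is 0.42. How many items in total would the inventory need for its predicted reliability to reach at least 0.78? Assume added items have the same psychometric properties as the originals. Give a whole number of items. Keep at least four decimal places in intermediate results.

113

Corrected full-test reliability: r_full = 2 × 0.42 / (1 + 0.42) ≈ 0.5915
n = r_tgt(1 − r_full) / [r_full(1 − r_tgt)] = 0.78 × 0.4085 / (0.5915 × 0.22) ≈ 2.4486
Items = 2.4486 × 46 ≈ 112.64 → 113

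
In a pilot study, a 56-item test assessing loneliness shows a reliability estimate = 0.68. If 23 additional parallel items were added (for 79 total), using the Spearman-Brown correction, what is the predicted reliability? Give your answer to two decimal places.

0.75

Length ratio n = 79/56 = 1.4107
By Spearman-Brown, r_new = n r / (1 + (n − 1) r).
r_new = (1.4107 × 0.68) / (1 + (1.4107 − 1) × 0.68)
r_new = 0.9593 / 1.2793 ≈ 0.7499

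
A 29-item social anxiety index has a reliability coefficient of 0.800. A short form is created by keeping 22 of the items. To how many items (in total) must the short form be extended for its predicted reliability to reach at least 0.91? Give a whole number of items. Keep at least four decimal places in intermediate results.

Short-form reliability: n = 22/29 = 0.7586; r_22 = n·r/(1+(n−1)r) ≈ 0.7521
Length factor from the short form to reach 0.91: n' = 0.91(1 − 0.7521) / [0.7521(1 − 0.91)] ≈ 3.3327
Total items = 3.3327 × 22 = 73.32, rounded up to 74.

74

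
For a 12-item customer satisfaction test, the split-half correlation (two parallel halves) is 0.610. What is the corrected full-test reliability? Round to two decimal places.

0.76

The full test is twice the length of either half (n = 2).
r_full = 2(0.610) / (1 + 0.610)
r_full = 1.2200 / 1.6100 ≈ 0.7578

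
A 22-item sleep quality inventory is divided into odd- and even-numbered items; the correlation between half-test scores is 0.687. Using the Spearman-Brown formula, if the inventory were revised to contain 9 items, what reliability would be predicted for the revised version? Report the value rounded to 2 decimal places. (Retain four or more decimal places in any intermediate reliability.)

Spearman-Brown correction (n = 2): r_full = 2·0.687/(1 + 0.687) = 0.8145
Then adjust to 9 items: n = 9/22 = 0.4091
r_new = n·r_full / (1 + (n − 1)·r_full) = 0.3332 / 0.5187 ≈ 0.6424

0.64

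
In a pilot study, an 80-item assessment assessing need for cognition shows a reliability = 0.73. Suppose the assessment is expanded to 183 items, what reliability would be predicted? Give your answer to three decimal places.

Length ratio n = 183/80 = 2.2875
Spearman-Brown: r_new = n·r / (1 + (n − 1)·r)
r_new = (2.2875 × 0.73) / (1 + (2.2875 − 1) × 0.73)
     = 1.6699 / 1.9399 = 0.8608

0.861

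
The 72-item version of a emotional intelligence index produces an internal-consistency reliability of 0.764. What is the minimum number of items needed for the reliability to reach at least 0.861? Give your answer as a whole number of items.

138

Invert Spearman-Brown to solve for n:
n = r_target (1 − r_old) / [ r_old (1 − r_target) ]
n = [0.861 × 0.236] / [0.764 × 0.139]
  = 0.203196 / 0.106196 = 1.9134
So the test needs 1.9134 × 72 ≈ 137.76 items; rounding up, 138.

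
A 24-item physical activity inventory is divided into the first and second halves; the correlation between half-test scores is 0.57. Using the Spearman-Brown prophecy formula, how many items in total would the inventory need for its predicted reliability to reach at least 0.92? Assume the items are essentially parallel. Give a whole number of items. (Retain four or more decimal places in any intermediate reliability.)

r_full = 2(0.57)/(1 + 0.57) = 0.7261
n = r_tgt(1 − r_full) / [r_full(1 − r_tgt)] = 0.92 × 0.2739 / (0.7261 × 0.08) ≈ 4.3380
Required items = 4.3380 × 24 = 104.11, so 105 items.

105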